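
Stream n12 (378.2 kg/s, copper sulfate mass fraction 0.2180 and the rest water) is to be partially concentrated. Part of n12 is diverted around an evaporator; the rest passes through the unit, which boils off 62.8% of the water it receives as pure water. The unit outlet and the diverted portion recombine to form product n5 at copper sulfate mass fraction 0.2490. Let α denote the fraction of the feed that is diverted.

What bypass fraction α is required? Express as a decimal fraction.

All 378.2×0.218 = 82.448 kg/s of copper sulfate reaches n5, so n5 = 82.448/0.249 = 331.11 kg/s and vapour = 47.085 kg/s.
The evaporator receives (1−α)·378.2 of feed at 0.782 water and removes 0.628 of that water:
0.628×0.782×(1−α)×378.2 = 47.085
(1−α) = 47.085/185.73 = 0.2535;  α = 0.7465.

0.746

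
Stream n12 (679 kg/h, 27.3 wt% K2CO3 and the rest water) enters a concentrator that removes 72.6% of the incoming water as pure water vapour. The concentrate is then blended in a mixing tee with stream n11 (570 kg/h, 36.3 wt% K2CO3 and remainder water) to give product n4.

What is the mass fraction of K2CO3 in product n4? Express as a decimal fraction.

Vapour removed = 0.726×0.727×679 = 358.38 kg/h; concentrate = 320.62 kg/h.
K2CO3 reaching the mixer = 185.37 (from concentrate) + 570×0.363 = 392.28 kg/h.
Product flow = 320.62 + 570 = 890.62 kg/h; K2CO3 fraction = 0.4405.

0.4405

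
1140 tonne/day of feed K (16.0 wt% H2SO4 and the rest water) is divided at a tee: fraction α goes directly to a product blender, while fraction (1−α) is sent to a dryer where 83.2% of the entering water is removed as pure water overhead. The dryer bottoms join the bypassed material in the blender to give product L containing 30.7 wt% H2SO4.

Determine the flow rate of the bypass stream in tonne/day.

All 1140×0.160 = 182.4 tonne/day of H2SO4 reaches L, so L = 182.4/0.307 = 594.14 tonne/day and vapour = 545.86 tonne/day.
The evaporator receives (1−α)·1140 of feed at 0.840 water and removes 0.832 of that water:
0.832×0.840×(1−α)×1140 = 545.86
(1−α) = 545.86/796.72 = 0.6851;  α = 0.3149.
Bypass flow = 0.3149×1140 = 358.95 tonne/day.

358.9 tonne/day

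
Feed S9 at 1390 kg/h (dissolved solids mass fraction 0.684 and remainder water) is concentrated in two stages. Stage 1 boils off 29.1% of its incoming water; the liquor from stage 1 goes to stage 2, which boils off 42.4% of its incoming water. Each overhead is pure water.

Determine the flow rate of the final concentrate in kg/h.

1130 kg/h

water in feed = 1390×0.316 = 439.24 kg/h.
After stage 1: water left = (1−0.291)×439.24 = 311.42; stream total = 1262.2 kg/h.
After stage 2: water left = (1−0.424)×311.42 = 179.38; final concentrate = 1130.1 kg/h.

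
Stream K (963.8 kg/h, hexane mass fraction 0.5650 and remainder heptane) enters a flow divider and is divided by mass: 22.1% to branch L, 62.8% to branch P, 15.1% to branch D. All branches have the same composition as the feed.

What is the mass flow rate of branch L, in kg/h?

213 kg/h

Branch L flow = 0.221×963.8 = 213 kg/h.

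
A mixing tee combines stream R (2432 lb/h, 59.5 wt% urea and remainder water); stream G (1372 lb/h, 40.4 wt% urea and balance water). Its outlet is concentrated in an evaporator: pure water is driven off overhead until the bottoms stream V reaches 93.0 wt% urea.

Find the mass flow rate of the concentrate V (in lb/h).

urea entering = 2432×0.595 + 1372×0.404 = 2001.3 lb/h.
All urea reports to V, so V = 2001.3/0.930 = 2152 lb/h.

2152 lb/h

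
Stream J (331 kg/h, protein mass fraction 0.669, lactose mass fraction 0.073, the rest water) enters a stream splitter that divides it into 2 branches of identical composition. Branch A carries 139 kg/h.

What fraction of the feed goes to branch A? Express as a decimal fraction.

0.420

Fraction to A = 139/331 = 0.4199.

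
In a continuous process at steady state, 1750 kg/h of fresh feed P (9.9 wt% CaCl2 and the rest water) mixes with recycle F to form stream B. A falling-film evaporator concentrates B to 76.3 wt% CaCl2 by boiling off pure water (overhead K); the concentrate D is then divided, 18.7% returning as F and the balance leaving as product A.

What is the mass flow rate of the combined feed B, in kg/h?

Overall CaCl2 balance (none leaves overhead): CaCl2 in fresh feed = CaCl2 in product, i.e. 1750×0.099 = (1−0.187)·D·0.763.
D = 173.25/(0.763×0.813) = 279.29 kg/h.
Recycle F = 0.187×279.29 = 52.228 kg/h.
Combined feed B = 1750 + 52.228 = 1802.2 kg/h.

1802 kg/h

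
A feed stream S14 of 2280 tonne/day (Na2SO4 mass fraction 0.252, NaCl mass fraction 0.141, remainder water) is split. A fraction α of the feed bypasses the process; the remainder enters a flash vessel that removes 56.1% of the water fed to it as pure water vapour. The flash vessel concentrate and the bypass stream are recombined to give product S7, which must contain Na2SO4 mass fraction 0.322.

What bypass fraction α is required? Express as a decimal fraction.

0.362

All 2280×0.252 = 574.56 tonne/day of Na2SO4 reaches S7, so S7 = 574.56/0.322 = 1784.3 tonne/day and vapour = 495.65 tonne/day.
The evaporator receives (1−α)·2280 of feed at 0.607 water and removes 0.561 of that water:
0.561×0.607×(1−α)×2280 = 495.65
(1−α) = 495.65/776.4 = 0.6384;  α = 0.3616.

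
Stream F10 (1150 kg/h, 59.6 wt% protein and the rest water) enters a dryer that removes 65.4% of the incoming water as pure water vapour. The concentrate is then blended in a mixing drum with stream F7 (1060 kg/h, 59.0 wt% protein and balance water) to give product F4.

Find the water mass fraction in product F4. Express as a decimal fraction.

0.312

Vapour removed = 0.654×0.404×1150 = 303.85 kg/h; concentrate = 846.15 kg/h.
water reaching the mixer = 160.75 (from concentrate) + 1060×0.410 = 595.35 kg/h.
Product flow = 846.15 + 1060 = 1906.2 kg/h; water fraction = 0.312.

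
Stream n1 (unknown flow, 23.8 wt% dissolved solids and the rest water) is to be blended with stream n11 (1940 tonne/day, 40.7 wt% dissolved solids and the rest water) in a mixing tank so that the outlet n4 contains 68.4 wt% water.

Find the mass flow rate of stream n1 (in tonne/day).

2263 tonne/day

Let n1 be the unknown flow. Total out = 1940 + n1.
water balance: 1150.4 + 0.762·n1 = 0.684·(1940 + n1)
(0.762 − 0.684)·n1 = 0.684×1940 − 1150.4 = 176.54
n1 = 176.54 / 0.078 = 2263.3 tonne/day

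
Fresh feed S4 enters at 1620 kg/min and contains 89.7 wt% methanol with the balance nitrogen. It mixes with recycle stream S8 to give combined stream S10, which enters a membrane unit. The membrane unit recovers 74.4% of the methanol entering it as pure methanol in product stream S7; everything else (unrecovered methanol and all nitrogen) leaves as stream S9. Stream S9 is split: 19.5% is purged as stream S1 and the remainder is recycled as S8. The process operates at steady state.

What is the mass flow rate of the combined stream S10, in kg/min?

nitrogen enters only via S4 and leaves only via the purge: 1620×0.103 = 0.195×(nitrogen in S9), and the membrane unit passes all nitrogen, so nitrogen in S10 = nitrogen in S9 = 855.69 kg/min.
methanol in S10: m_A = 1620×0.897 + (1−0.195)·(1−0.744)·m_A, so m_A = 1453.1/0.7939 = 1830.3 kg/min.
S10 = 1830.3 + 855.69 = 2686 kg/min.

2686 kg/min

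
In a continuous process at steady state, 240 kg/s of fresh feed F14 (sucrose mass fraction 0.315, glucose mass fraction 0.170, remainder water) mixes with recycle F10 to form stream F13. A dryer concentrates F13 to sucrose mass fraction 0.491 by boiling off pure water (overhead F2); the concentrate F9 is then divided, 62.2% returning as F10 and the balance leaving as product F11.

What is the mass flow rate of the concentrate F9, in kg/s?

407.3 kg/s

Overall sucrose balance (none leaves overhead): sucrose in fresh feed = sucrose in product, i.e. 240×0.315 = (1−0.622)·F9·0.491.
F9 = 75.6/(0.491×0.378) = 407.33 kg/s.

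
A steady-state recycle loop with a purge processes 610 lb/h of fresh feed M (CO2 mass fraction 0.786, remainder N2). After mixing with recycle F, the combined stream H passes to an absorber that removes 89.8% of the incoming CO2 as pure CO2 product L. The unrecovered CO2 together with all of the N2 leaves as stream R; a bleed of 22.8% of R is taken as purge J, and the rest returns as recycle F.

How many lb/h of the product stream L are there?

467.4 lb/h

CO2 in H: m_A = 610×0.786 + (1−0.228)·(1−0.898)·m_A, so m_A = 479.46/0.9213 = 520.44 lb/h.
Product L = 0.898×520.44 = 467.36 lb/h.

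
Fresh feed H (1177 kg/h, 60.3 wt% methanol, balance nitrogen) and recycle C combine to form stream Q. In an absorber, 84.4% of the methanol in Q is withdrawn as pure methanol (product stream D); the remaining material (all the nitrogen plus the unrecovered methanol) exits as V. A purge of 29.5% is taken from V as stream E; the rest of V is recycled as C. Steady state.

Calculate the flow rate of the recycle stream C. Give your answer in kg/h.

1204 kg/h

nitrogen enters only via H and leaves only via the purge: 1177×0.397 = 0.295×(nitrogen in V), and the absorber passes all nitrogen, so nitrogen in Q = nitrogen in V = 1584 kg/h.
methanol in Q: m_A = 1177×0.603 + (1−0.295)·(1−0.844)·m_A, so m_A = 709.73/0.8900 = 797.43 kg/h.
V = (1−0.844)×797.43 + 1584 = 1708.4 kg/h.
Recycle C = (1−0.295)×1708.4 = 1204.4 kg/h.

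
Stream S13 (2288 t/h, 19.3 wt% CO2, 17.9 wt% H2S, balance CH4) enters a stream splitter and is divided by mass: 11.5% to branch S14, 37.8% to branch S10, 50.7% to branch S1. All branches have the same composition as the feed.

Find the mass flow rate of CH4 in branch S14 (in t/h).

Branch S14 total = 0.115×2288 = 263.12 t/h.
CH4 in S14 = 0.628×263.12 = 165.24 t/h.

165.2 t/h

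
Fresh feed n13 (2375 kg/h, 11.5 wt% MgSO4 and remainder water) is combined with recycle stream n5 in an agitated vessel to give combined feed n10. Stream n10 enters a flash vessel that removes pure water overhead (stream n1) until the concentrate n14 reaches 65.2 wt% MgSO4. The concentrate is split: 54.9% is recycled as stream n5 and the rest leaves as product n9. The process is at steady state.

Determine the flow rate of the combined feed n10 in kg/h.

2885 kg/h

Overall MgSO4 balance (none leaves overhead): MgSO4 in fresh feed = MgSO4 in product, i.e. 2375×0.115 = (1−0.549)·n14·0.652.
n14 = 273.12/(0.652×0.451) = 928.83 kg/h.
Recycle n5 = 0.549×928.83 = 509.93 kg/h.
Combined feed n10 = 2375 + 509.93 = 2884.9 kg/h.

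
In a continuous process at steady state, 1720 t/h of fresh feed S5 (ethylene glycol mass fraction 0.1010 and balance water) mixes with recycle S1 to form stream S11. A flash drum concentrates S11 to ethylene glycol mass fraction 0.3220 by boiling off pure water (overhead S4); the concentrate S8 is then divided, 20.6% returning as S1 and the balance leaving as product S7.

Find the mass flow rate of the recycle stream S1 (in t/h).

140 t/h

Overall ethylene glycol balance (none leaves overhead): ethylene glycol in fresh feed = ethylene glycol in product, i.e. 1720×0.101 = (1−0.206)·S8·0.322.
S8 = 173.72/(0.322×0.794) = 679.47 t/h.
Recycle S1 = 0.206×679.47 = 139.97 t/h.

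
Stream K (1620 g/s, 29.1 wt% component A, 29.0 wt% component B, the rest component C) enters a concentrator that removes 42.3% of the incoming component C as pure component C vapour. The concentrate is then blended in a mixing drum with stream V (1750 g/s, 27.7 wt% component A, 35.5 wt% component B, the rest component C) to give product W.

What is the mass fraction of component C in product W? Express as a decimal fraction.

0.336

Vapour removed = 0.423×0.419×1620 = 287.12 g/s; concentrate = 1332.9 g/s.
component C reaching the mixer = 391.66 (from concentrate) + 1750×0.368 = 1035.7 g/s.
Product flow = 1332.9 + 1750 = 3082.9 g/s; component C fraction = 0.336.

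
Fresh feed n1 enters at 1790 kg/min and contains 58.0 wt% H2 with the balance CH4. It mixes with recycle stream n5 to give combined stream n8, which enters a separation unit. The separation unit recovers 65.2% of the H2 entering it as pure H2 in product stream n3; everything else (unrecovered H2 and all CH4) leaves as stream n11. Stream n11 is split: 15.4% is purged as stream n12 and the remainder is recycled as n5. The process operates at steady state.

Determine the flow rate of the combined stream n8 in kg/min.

6353 kg/min

CH4 enters only via n1 and leaves only via the purge: 1790×0.420 = 0.154×(CH4 in n11), and the separation unit passes all CH4, so CH4 in n8 = CH4 in n11 = 4881.8 kg/min.
H2 in n8: m_A = 1790×0.580 + (1−0.154)·(1−0.652)·m_A, so m_A = 1038.2/0.7056 = 1471.4 kg/min.
n8 = 1471.4 + 4881.8 = 6353.2 kg/min.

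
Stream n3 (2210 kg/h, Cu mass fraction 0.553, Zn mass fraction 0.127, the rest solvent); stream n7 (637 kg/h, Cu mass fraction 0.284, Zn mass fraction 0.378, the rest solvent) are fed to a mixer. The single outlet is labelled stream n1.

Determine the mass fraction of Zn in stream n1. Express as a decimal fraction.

0.183

Total flow out = 2210 + 637 = 2847 kg/h.
Zn in = 2210×0.127 + 637×0.378 = 521.46 kg/h.
Zn mass fraction in n1 = 521.46/2847 = 0.183.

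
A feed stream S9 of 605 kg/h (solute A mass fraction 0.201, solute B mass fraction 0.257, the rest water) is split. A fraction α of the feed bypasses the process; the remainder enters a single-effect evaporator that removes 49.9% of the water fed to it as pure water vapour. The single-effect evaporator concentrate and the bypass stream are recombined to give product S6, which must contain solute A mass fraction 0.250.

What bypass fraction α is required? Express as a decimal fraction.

0.275

All 605×0.201 = 121.61 kg/h of solute A reaches S6, so S6 = 121.61/0.250 = 486.42 kg/h and vapour = 118.58 kg/h.
The evaporator receives (1−α)·605 of feed at 0.542 water and removes 0.499 of that water:
0.499×0.542×(1−α)×605 = 118.58
(1−α) = 118.58/163.63 = 0.7247;  α = 0.2753.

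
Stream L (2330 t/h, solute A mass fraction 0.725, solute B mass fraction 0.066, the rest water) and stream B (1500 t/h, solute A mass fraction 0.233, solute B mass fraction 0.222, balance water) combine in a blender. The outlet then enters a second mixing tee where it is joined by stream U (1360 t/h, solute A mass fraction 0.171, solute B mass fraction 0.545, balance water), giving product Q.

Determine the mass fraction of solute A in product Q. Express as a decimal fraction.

Overall, product flow = 5190 t/h.
solute A in = 2330×0.725 + 1500×0.233 + 1360×0.171 = 2271.3 t/h.
solute A fraction in Q = 0.438.

0.438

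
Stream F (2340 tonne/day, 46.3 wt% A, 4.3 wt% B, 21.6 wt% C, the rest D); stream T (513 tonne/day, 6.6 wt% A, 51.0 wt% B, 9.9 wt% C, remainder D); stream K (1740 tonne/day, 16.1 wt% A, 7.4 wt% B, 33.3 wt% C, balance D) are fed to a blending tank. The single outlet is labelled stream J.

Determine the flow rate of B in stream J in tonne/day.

491 tonne/day

B out = B in = 2340×0.043 + 513×0.510 + 1740×0.074 = 491.01 tonne/day.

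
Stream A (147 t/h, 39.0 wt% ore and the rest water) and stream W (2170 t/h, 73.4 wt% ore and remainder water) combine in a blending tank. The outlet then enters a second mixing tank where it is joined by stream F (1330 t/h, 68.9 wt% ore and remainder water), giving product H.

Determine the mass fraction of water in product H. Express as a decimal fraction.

0.2963

Overall, product flow = 3647 t/h.
water in = 147×0.610 + 2170×0.266 + 1330×0.311 = 1080.5 t/h.
water fraction in H = 0.2963.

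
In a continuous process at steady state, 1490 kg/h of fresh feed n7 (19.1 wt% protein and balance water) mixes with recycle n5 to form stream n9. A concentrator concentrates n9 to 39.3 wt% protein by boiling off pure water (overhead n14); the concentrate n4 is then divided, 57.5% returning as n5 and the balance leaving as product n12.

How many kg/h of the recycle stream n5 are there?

979.7 kg/h

Overall protein balance (none leaves overhead): protein in fresh feed = protein in product, i.e. 1490×0.191 = (1−0.575)·n4·0.393.
n4 = 284.59/(0.393×0.425) = 1703.9 kg/h.
Recycle n5 = 0.575×1703.9 = 979.73 kg/h.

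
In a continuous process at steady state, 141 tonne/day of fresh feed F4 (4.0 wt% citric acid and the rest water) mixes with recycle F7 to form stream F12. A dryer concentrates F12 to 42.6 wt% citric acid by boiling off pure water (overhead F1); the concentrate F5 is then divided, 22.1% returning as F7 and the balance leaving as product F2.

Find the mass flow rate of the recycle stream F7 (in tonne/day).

3.756 tonne/day

Overall citric acid balance (none leaves overhead): citric acid in fresh feed = citric acid in product, i.e. 141×0.040 = (1−0.221)·F5·0.426.
F5 = 5.64/(0.426×0.779) = 16.995 tonne/day.
Recycle F7 = 0.221×16.995 = 3.756 tonne/day.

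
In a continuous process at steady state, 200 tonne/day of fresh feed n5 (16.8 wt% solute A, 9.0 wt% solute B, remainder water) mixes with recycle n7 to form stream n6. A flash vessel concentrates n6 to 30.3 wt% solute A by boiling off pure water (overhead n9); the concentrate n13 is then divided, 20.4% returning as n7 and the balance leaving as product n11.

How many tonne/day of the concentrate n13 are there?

Overall solute A balance (none leaves overhead): solute A in fresh feed = solute A in product, i.e. 200×0.168 = (1−0.204)·n13·0.303.
n13 = 33.6/(0.303×0.796) = 139.31 tonne/day.

139.3 tonne/day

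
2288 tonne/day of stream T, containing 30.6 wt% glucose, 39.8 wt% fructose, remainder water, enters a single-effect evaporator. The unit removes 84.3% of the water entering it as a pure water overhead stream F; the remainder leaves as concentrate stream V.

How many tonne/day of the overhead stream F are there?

570.9 tonne/day

water entering = 2288×0.296 = 677.25 tonne/day; overhead removed = 0.843×677.25 = 570.92 tonne/day.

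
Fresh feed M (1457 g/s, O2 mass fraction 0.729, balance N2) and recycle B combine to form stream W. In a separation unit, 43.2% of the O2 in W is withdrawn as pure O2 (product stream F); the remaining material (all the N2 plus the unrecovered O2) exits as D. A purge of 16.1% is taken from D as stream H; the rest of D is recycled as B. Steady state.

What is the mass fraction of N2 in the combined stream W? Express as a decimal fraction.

0.547

N2 enters only via M and leaves only via the purge: 1457×0.271 = 0.161×(N2 in D), and the separation unit passes all N2, so N2 in W = N2 in D = 2452.5 g/s.
O2 in W: m_A = 1457×0.729 + (1−0.161)·(1−0.432)·m_A, so m_A = 1062.2/0.5234 = 2029.1 g/s.
W = 2029.1 + 2452.5 = 4481.6 g/s.
N2 fraction in W = 2452.5/4481.6 = 0.547.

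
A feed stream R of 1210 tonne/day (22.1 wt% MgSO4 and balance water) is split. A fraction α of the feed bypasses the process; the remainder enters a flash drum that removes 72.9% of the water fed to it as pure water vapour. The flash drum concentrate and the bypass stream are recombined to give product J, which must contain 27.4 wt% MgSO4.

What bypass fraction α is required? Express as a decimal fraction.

0.659

All 1210×0.221 = 267.41 tonne/day of MgSO4 reaches J, so J = 267.41/0.274 = 975.95 tonne/day and vapour = 234.05 tonne/day.
The evaporator receives (1−α)·1210 of feed at 0.779 water and removes 0.729 of that water:
0.729×0.779×(1−α)×1210 = 234.05
(1−α) = 234.05/687.15 = 0.3406;  α = 0.6594.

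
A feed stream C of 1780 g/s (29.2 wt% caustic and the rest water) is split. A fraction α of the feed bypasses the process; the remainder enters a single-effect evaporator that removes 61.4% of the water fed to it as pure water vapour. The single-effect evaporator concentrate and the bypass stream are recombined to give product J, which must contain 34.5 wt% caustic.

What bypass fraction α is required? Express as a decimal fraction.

0.647

All 1780×0.292 = 519.76 g/s of caustic reaches J, so J = 519.76/0.345 = 1506.6 g/s and vapour = 273.45 g/s.
The evaporator receives (1−α)·1780 of feed at 0.708 water and removes 0.614 of that water:
0.614×0.708×(1−α)×1780 = 273.45
(1−α) = 273.45/773.79 = 0.3534;  α = 0.6466.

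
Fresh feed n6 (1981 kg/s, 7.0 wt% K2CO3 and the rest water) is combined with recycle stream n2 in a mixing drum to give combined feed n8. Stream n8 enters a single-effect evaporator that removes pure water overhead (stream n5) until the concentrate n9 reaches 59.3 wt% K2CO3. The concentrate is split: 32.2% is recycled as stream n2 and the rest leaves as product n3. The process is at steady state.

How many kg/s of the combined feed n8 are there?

2092 kg/s

Overall K2CO3 balance (none leaves overhead): K2CO3 in fresh feed = K2CO3 in product, i.e. 1981×0.070 = (1−0.322)·n9·0.593.
n9 = 138.67/(0.593×0.678) = 344.9 kg/s.
Recycle n2 = 0.322×344.9 = 111.06 kg/s.
Combined feed n8 = 1981 + 111.06 = 2092.1 kg/s.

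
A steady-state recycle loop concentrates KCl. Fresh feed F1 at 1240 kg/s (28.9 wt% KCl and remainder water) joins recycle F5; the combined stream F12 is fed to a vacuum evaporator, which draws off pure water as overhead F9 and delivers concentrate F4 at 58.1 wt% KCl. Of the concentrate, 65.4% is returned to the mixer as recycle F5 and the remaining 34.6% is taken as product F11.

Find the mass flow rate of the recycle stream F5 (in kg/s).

Overall KCl balance (none leaves overhead): KCl in fresh feed = KCl in product, i.e. 1240×0.289 = (1−0.654)·F4·0.581.
F4 = 358.36/(0.581×0.346) = 1782.7 kg/s.
Recycle F5 = 0.654×1782.7 = 1165.9 kg/s.

1166 kg/s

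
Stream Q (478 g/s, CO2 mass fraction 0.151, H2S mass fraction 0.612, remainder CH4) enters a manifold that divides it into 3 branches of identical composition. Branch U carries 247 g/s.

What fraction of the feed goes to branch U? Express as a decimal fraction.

Fraction to U = 247/478 = 0.5167.

0.517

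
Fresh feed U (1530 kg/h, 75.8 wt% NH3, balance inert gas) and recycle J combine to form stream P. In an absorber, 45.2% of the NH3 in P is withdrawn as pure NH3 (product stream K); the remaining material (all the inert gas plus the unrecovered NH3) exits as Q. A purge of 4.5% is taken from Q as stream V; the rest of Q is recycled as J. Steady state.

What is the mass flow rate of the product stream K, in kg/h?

NH3 in P: m_A = 1530×0.758 + (1−0.045)·(1−0.452)·m_A, so m_A = 1159.7/0.4767 = 2433.1 kg/h.
Product K = 0.452×2433.1 = 1099.7 kg/h.

1100 kg/h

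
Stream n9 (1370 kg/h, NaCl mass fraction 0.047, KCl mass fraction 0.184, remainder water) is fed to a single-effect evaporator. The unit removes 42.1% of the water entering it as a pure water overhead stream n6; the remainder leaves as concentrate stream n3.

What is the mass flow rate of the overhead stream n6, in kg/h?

443.5 kg/h

water entering = 1370×0.769 = 1053.5 kg/h; overhead removed = 0.421×1053.5 = 443.54 kg/h.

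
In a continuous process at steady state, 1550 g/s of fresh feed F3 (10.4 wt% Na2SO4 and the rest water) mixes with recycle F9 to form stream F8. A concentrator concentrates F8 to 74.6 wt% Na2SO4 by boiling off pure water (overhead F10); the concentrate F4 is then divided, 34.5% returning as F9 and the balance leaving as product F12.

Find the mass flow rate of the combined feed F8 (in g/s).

Overall Na2SO4 balance (none leaves overhead): Na2SO4 in fresh feed = Na2SO4 in product, i.e. 1550×0.104 = (1−0.345)·F4·0.746.
F4 = 161.2/(0.746×0.655) = 329.9 g/s.
Recycle F9 = 0.345×329.9 = 113.82 g/s.
Combined feed F8 = 1550 + 113.82 = 1663.8 g/s.

1664 g/s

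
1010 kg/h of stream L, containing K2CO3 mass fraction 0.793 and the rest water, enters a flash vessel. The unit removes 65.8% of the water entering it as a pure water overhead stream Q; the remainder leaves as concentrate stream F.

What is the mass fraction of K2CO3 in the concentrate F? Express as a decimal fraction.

0.918

K2CO3 is not removed: 1010×0.793 = 800.93 kg/h of K2CO3 enters F.
water entering = 1010×0.207 = 209.07 kg/h; overhead removed = 0.658×209.07 = 137.57 kg/h.
Concentrate = 1010 − 137.57 = 872.43 kg/h.
Mass fraction = 800.93/872.43 = 0.918.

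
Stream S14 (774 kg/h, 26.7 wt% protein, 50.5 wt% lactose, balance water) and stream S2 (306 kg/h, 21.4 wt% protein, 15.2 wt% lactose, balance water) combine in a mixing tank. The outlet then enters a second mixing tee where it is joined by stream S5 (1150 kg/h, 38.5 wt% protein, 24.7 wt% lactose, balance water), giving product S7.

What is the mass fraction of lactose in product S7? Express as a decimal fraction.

Overall, product flow = 2230 kg/h.
lactose in = 774×0.505 + 306×0.152 + 1150×0.247 = 721.43 kg/h.
lactose fraction in S7 = 0.324.

0.324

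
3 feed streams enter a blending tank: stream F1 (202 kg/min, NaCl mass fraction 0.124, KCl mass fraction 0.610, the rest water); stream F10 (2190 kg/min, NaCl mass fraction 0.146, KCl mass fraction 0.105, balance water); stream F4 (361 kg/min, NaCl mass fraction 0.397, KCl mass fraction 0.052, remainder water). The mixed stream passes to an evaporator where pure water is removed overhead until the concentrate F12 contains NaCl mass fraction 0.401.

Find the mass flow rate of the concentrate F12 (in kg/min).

NaCl entering = 202×0.124 + 2190×0.146 + 361×0.397 = 488.1 kg/min.
All NaCl reports to F12, so F12 = 488.1/0.401 = 1217.2 kg/min.

1217 kg/min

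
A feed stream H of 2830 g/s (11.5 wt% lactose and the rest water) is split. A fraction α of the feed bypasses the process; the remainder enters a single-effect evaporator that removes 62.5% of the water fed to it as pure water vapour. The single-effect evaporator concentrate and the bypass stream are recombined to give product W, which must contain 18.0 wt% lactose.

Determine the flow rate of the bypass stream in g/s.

982.4 g/s

All 2830×0.115 = 325.45 g/s of lactose reaches W, so W = 325.45/0.180 = 1808.1 g/s and vapour = 1021.9 g/s.
The evaporator receives (1−α)·2830 of feed at 0.885 water and removes 0.625 of that water:
0.625×0.885×(1−α)×2830 = 1021.9
(1−α) = 1021.9/1565.3 = 0.6529;  α = 0.3471.
Bypass flow = 0.3471×2830 = 982.42 g/s.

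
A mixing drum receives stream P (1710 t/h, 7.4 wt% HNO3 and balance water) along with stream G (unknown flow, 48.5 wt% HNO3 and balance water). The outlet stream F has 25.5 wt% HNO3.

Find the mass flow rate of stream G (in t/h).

Let G be the unknown flow. Total out = 1710 + G.
HNO3 balance: 126.54 + 0.485·G = 0.255·(1710 + G)
(0.485 − 0.255)·G = 0.255×1710 − 126.54 = 309.51
G = 309.51 / 0.230 = 1345.7 t/h

1346 t/h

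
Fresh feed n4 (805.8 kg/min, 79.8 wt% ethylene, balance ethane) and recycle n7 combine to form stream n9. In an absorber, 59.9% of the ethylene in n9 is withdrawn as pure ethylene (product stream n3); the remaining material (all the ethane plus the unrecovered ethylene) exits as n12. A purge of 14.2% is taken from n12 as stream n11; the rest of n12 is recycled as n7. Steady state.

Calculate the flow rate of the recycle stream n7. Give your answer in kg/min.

ethane enters only via n4 and leaves only via the purge: 805.8×0.202 = 0.142×(ethane in n12), and the absorber passes all ethane, so ethane in n9 = ethane in n12 = 1146.3 kg/min.
ethylene in n9: m_A = 805.8×0.798 + (1−0.142)·(1−0.599)·m_A, so m_A = 643.03/0.6559 = 980.31 kg/min.
n12 = (1−0.599)×980.31 + 1146.3 = 1539.4 kg/min.
Recycle n7 = (1−0.142)×1539.4 = 1320.8 kg/min.

1321 kg/min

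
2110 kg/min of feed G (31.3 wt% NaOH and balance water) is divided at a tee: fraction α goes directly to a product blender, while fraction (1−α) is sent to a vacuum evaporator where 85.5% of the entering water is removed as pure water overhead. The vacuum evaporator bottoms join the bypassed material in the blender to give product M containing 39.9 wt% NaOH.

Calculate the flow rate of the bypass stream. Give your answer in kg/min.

1336 kg/min

All 2110×0.313 = 660.43 kg/min of NaOH reaches M, so M = 660.43/0.399 = 1655.2 kg/min and vapour = 454.79 kg/min.
The evaporator receives (1−α)·2110 of feed at 0.687 water and removes 0.855 of that water:
0.855×0.687×(1−α)×2110 = 454.79
(1−α) = 454.79/1239.4 = 0.3669;  α = 0.6331.
Bypass flow = 0.6331×2110 = 1335.7 kg/min.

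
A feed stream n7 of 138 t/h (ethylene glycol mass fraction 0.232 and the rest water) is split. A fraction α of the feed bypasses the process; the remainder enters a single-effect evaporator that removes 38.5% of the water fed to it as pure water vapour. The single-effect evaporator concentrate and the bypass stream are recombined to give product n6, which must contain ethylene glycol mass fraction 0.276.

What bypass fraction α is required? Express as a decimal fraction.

0.461

All 138×0.232 = 32.016 t/h of ethylene glycol reaches n6, so n6 = 32.016/0.276 = 116 t/h and vapour = 22 t/h.
The evaporator receives (1−α)·138 of feed at 0.768 water and removes 0.385 of that water:
0.385×0.768×(1−α)×138 = 22
(1−α) = 22/40.804 = 0.5392;  α = 0.4608.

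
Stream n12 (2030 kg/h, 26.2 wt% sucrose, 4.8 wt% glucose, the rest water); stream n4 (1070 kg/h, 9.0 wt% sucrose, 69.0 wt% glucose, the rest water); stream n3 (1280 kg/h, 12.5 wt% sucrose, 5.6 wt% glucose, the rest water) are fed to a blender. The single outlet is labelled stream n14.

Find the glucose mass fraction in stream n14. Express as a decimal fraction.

0.2072

Total flow out = 2030 + 1070 + 1280 = 4380 kg/h.
glucose in = 2030×0.048 + 1070×0.690 + 1280×0.056 = 907.42 kg/h.
glucose mass fraction in n14 = 907.42/4380 = 0.2072.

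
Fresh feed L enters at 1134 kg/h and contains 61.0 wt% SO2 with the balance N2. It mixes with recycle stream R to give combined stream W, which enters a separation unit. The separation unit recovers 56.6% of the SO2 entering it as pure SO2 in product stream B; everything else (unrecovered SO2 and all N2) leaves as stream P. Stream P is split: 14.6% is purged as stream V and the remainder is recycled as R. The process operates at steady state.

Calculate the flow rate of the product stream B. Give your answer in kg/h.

622.1 kg/h

SO2 in W: m_A = 1134×0.610 + (1−0.146)·(1−0.566)·m_A, so m_A = 691.74/0.6294 = 1099.1 kg/h.
Product B = 0.566×1099.1 = 622.1 kg/h.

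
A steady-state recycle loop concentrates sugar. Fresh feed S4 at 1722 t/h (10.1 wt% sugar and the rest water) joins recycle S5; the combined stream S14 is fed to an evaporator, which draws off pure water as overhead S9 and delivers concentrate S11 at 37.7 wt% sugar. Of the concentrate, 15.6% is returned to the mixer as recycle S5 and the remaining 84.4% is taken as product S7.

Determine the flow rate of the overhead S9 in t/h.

1261 t/h

Overall sugar balance (none leaves overhead): sugar in fresh feed = sugar in product, i.e. 1722×0.101 = (1−0.156)·S11·0.377.
S11 = 173.92/(0.377×0.844) = 546.6 t/h.
Recycle S5 = 0.156×546.6 = 85.27 t/h.
Combined feed S14 = 1722 + 85.27 = 1807.3 t/h.
Overhead S9 = S14 − S11 = 1807.3 − 546.6 = 1260.7 t/h.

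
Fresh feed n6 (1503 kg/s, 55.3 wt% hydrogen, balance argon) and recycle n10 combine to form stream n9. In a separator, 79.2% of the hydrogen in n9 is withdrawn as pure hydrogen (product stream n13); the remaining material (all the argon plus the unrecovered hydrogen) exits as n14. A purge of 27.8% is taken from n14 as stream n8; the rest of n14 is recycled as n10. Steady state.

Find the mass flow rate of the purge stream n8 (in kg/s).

argon enters only via n6 and leaves only via the purge: 1503×0.447 = 0.278×(argon in n14), and the separator passes all argon, so argon in n9 = argon in n14 = 2416.7 kg/s.
hydrogen in n9: m_A = 1503×0.553 + (1−0.278)·(1−0.792)·m_A, so m_A = 831.16/0.8498 = 978.04 kg/s.
n14 = (1−0.792)×978.04 + 2416.7 = 2620.1 kg/s.
Purge n8 = 0.278×2620.1 = 728.39 kg/s.

728.4 kg/s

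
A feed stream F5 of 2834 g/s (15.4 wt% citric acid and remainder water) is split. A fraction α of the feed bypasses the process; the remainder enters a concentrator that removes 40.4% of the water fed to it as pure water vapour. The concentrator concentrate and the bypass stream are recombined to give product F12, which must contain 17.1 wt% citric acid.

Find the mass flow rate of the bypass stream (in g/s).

All 2834×0.154 = 436.44 g/s of citric acid reaches F12, so F12 = 436.44/0.171 = 2552.3 g/s and vapour = 281.74 g/s.
The evaporator receives (1−α)·2834 of feed at 0.846 water and removes 0.404 of that water:
0.404×0.846×(1−α)×2834 = 281.74
(1−α) = 281.74/968.62 = 0.2909;  α = 0.7091.
Bypass flow = 0.7091×2834 = 2009.7 g/s.

2010 g/s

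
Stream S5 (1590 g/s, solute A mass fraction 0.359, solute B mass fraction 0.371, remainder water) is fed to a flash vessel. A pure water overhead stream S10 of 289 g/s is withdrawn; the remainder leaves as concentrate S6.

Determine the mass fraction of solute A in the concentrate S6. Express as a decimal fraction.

0.439

solute A is not removed: 1590×0.359 = 570.81 g/s of solute A enters S6.
Concentrate = 1590 − 289 = 1301 g/s.
Mass fraction = 570.81/1301 = 0.439.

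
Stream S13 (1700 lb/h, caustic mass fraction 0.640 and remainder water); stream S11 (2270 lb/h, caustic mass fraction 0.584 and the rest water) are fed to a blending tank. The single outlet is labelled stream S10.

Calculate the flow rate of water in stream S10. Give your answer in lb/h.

1556 lb/h

water out = water in = 1700×0.360 + 2270×0.416 = 1556.3 lb/h.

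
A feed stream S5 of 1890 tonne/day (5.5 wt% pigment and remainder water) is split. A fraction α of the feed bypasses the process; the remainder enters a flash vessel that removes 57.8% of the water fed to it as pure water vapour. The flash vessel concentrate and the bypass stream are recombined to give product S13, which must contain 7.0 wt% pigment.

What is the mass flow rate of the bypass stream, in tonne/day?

1149 tonne/day

All 1890×0.055 = 103.95 tonne/day of pigment reaches S13, so S13 = 103.95/0.070 = 1485 tonne/day and vapour = 405 tonne/day.
The evaporator receives (1−α)·1890 of feed at 0.945 water and removes 0.578 of that water:
0.578×0.945×(1−α)×1890 = 405
(1−α) = 405/1032.3 = 0.3923;  α = 0.6077.
Bypass flow = 0.6077×1890 = 1148.5 tonne/day.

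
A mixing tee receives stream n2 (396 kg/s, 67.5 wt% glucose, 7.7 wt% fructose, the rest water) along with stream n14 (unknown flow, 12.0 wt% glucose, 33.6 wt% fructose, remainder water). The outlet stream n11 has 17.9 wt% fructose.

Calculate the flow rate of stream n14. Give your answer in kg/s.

257.3 kg/s

Let n14 be the unknown flow. Total out = 396 + n14.
fructose balance: 30.492 + 0.336·n14 = 0.179·(396 + n14)
(0.336 − 0.179)·n14 = 0.179×396 − 30.492 = 40.392
n14 = 40.392 / 0.157 = 257.27 kg/s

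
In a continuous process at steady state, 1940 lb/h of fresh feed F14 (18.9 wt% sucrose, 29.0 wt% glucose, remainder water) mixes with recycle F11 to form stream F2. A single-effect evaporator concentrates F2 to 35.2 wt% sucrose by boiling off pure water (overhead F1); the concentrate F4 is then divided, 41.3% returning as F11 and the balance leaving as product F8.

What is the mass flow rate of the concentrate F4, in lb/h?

1775 lb/h

Overall sucrose balance (none leaves overhead): sucrose in fresh feed = sucrose in product, i.e. 1940×0.189 = (1−0.413)·F4·0.352.
F4 = 366.66/(0.352×0.587) = 1774.5 lb/h.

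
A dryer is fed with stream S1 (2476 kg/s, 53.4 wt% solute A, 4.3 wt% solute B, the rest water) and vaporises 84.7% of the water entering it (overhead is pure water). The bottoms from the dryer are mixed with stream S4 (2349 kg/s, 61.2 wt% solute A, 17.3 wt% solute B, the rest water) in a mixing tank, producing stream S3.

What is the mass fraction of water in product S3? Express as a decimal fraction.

0.169

Vapour removed = 0.847×0.423×2476 = 887.1 kg/s; concentrate = 1588.9 kg/s.
water reaching the mixer = 160.24 (from concentrate) + 2349×0.215 = 665.28 kg/s.
Product flow = 1588.9 + 2349 = 3937.9 kg/s; water fraction = 0.169.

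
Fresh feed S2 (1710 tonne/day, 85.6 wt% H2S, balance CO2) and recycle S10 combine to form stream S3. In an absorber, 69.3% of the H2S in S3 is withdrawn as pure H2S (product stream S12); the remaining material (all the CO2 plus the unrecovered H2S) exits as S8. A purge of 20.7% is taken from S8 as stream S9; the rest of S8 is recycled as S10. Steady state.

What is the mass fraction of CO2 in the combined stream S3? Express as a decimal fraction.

CO2 enters only via S2 and leaves only via the purge: 1710×0.144 = 0.207×(CO2 in S8), and the absorber passes all CO2, so CO2 in S3 = CO2 in S8 = 1189.6 tonne/day.
H2S in S3: m_A = 1710×0.856 + (1−0.207)·(1−0.693)·m_A, so m_A = 1463.8/0.7565 = 1934.8 tonne/day.
S3 = 1934.8 + 1189.6 = 3124.4 tonne/day.
CO2 fraction in S3 = 1189.6/3124.4 = 0.381.

0.381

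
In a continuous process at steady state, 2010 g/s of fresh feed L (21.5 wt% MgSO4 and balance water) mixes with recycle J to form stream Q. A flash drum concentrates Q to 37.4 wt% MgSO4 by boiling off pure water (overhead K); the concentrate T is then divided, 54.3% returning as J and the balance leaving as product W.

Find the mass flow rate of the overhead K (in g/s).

Overall MgSO4 balance (none leaves overhead): MgSO4 in fresh feed = MgSO4 in product, i.e. 2010×0.215 = (1−0.543)·T·0.374.
T = 432.15/(0.374×0.457) = 2528.4 g/s.
Recycle J = 0.543×2528.4 = 1372.9 g/s.
Combined feed Q = 2010 + 1372.9 = 3382.9 g/s.
Overhead K = Q − T = 3382.9 − 2528.4 = 854.52 g/s.

854.5 g/s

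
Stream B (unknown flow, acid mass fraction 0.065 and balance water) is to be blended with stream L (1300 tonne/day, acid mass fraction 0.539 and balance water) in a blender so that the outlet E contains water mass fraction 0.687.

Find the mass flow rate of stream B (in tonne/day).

1185 tonne/day

Let B be the unknown flow. Total out = 1300 + B.
water balance: 599.3 + 0.935·B = 0.687·(1300 + B)
(0.935 − 0.687)·B = 0.687×1300 − 599.3 = 293.8
B = 293.8 / 0.248 = 1184.7 tonne/day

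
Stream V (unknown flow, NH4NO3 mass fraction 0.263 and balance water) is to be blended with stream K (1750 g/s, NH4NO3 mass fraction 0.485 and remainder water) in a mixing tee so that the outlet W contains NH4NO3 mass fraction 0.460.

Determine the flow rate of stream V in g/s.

222.1 g/s

Let V be the unknown flow. Total out = 1750 + V.
NH4NO3 balance: 848.75 + 0.263·V = 0.460·(1750 + V)
(0.263 − 0.460)·V = 0.460×1750 − 848.75 = -43.75
V = -43.75 / -0.197 = 222.08 g/s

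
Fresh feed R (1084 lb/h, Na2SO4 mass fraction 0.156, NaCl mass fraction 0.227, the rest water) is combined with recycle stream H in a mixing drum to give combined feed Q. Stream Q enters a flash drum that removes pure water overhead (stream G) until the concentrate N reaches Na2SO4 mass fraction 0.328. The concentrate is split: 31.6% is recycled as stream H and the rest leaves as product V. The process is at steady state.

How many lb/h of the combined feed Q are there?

1322 lb/h

Overall Na2SO4 balance (none leaves overhead): Na2SO4 in fresh feed = Na2SO4 in product, i.e. 1084×0.156 = (1−0.316)·N·0.328.
N = 169.1/(0.328×0.684) = 753.74 lb/h.
Recycle H = 0.316×753.74 = 238.18 lb/h.
Combined feed Q = 1084 + 238.18 = 1322.2 lb/h.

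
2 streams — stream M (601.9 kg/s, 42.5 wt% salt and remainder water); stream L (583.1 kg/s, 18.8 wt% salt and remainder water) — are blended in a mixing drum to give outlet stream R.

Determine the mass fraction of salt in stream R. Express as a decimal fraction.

0.3084

Total flow out = 601.9 + 583.1 = 1185 kg/s.
salt in = 601.9×0.425 + 583.1×0.188 = 365.43 kg/s.
salt mass fraction in R = 365.43/1185 = 0.3084.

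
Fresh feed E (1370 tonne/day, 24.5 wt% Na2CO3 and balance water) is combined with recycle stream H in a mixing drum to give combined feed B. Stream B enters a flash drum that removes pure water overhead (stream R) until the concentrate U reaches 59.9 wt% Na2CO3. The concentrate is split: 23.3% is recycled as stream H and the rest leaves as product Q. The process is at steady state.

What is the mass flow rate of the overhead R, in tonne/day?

809.6 tonne/day

Overall Na2CO3 balance (none leaves overhead): Na2CO3 in fresh feed = Na2CO3 in product, i.e. 1370×0.245 = (1−0.233)·U·0.599.
U = 335.65/(0.599×0.767) = 730.57 tonne/day.
Recycle H = 0.233×730.57 = 170.22 tonne/day.
Combined feed B = 1370 + 170.22 = 1540.2 tonne/day.
Overhead R = B − U = 1540.2 − 730.57 = 809.65 tonne/day.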